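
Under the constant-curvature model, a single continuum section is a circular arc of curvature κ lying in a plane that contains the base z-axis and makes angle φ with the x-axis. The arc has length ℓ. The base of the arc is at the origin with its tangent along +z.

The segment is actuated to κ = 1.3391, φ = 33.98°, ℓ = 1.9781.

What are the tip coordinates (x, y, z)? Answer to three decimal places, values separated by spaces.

θ = κ·ℓ = 1.3391 × 1.9781 = 2.64887 rad
ρ = (1 − cos θ)/κ = (1 − -0.88105)/1.3391 = 1.40471
z = sin θ / κ = 0.47302/1.3391 = 0.35324
x = ρ cos φ = 1.40471 × cos(33.98°) = 1.16483
y = ρ sin φ = 1.40471 × sin(33.98°) = 0.78510

1.165 0.785 0.353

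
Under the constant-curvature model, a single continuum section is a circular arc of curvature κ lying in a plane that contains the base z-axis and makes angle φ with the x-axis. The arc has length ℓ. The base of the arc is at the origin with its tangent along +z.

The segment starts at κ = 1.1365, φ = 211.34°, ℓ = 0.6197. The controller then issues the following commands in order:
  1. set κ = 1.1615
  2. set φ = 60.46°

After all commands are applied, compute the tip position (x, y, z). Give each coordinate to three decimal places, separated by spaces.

initial: κ=1.1365, φ=211.34°, ℓ=0.6197
cmd 1: set κ=1.1615 → (κ,φ,ℓ)=(1.1615,211.34°,0.6197) → tip=(-0.1824,-0.1111,0.5676)
cmd 2: set φ=60.46° → (κ,φ,ℓ)=(1.1615,60.46°,0.6197) → tip=(0.1053,0.1858,0.5676)

0.105 0.186 0.568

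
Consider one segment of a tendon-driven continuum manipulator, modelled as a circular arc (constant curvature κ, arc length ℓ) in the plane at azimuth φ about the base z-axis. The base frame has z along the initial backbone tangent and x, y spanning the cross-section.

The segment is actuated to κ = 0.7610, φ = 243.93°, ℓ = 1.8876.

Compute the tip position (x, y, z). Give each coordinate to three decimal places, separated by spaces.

θ = κ·ℓ = 0.7610 × 1.8876 = 1.43646 rad
ρ = (1 − cos θ)/κ = (1 − 0.13393)/0.7610 = 1.13807
z = sin θ / κ = 0.99099/0.7610 = 1.30222
x = ρ cos φ = 1.13807 × cos(243.93°) = -0.50015
y = ρ sin φ = 1.13807 × sin(243.93°) = -1.02228

-0.500 -1.022 1.302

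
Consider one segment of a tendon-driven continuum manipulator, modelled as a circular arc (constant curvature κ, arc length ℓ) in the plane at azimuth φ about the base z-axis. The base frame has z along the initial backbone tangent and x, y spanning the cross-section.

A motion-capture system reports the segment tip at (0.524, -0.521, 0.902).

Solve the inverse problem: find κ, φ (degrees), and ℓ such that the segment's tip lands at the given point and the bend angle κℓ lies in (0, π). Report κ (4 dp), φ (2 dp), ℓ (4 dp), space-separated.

1.0870 315.16 1.2629

ρ = √(x²+y²) = √(0.524² + -0.521²) = 0.73893
φ = atan2(y, x) mod 360° = atan2(-0.521, 0.524) = 315.1645°
|p|² = ρ² + z² = 0.73893² + 0.902² = 1.35962
κ = 2ρ / |p|² = 2×0.73893 / 1.35962 = 1.08696
θ = 2·atan2(ρ, z) = 2·atan2(0.73893, 0.902) = 1.37269 rad
ℓ = θ/κ = 1.37269/1.08696 = 1.26287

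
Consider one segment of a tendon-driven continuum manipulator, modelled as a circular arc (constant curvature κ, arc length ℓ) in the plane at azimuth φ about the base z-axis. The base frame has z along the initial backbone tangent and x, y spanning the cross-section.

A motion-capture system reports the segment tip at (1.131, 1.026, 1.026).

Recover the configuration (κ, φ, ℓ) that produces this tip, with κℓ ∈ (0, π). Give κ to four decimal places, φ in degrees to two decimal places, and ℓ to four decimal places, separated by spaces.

0.9024 42.21 2.1703

ρ = √(x²+y²) = √(1.131² + 1.026²) = 1.52704
φ = atan2(y, x) mod 360° = atan2(1.026, 1.131) = 42.2131°
|p|² = ρ² + z² = 1.52704² + 1.026² = 3.38451
κ = 2ρ / |p|² = 2×1.52704 / 3.38451 = 0.90237
θ = 2·atan2(ρ, z) = 2·atan2(1.52704, 1.026) = 1.95837 rad
ℓ = θ/κ = 1.95837/0.90237 = 2.17026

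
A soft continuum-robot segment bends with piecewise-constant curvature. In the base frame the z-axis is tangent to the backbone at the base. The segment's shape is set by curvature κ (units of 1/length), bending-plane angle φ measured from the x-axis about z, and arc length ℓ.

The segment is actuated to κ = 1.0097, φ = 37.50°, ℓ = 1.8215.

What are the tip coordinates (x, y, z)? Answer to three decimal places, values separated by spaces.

0.994 0.763 0.955

θ = κ·ℓ = 1.0097 × 1.8215 = 1.83917 rad
ρ = (1 − cos θ)/κ = (1 − -0.26516)/1.0097 = 1.25301
z = sin θ / κ = 0.96420/1.0097 = 0.95494
x = ρ cos φ = 1.25301 × cos(37.50°) = 0.99408
y = ρ sin φ = 1.25301 × sin(37.50°) = 0.76278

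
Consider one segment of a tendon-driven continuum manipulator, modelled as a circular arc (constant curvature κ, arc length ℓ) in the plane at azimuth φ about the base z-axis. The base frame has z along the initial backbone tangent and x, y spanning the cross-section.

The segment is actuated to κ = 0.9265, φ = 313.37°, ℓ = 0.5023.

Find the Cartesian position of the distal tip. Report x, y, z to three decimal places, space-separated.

θ = κ·ℓ = 0.9265 × 0.5023 = 0.46538 rad
ρ = (1 − cos θ)/κ = (1 − 0.89365)/0.9265 = 0.11479
z = sin θ / κ = 0.44876/0.9265 = 0.48436
x = ρ cos φ = 0.11479 × cos(313.37°) = 0.07882
y = ρ sin φ = 0.11479 × sin(313.37°) = -0.08344

0.079 -0.083 0.484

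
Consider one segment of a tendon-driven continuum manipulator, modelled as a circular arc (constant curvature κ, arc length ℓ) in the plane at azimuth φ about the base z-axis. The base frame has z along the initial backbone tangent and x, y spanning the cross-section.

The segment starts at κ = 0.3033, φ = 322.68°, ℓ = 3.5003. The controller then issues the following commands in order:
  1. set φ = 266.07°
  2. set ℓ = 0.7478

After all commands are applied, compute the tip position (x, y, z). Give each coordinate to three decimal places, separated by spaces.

-0.006 -0.084 0.741

initial: κ=0.3033, φ=322.68°, ℓ=3.5003
cmd 1: set φ=266.07° → (κ,φ,ℓ)=(0.3033,266.07°,3.5003) → tip=(-0.1158,-1.6860,2.8789)
cmd 2: set ℓ=0.7478 → (κ,φ,ℓ)=(0.3033,266.07°,0.7478) → tip=(-0.0058,-0.0842,0.7414)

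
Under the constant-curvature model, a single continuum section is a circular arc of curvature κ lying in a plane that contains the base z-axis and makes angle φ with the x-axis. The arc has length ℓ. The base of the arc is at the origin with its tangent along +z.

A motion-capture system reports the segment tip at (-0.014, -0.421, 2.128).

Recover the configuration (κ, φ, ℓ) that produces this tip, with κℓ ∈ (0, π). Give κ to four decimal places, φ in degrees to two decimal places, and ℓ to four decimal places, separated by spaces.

ρ = √(x²+y²) = √(-0.014² + -0.421²) = 0.42123
φ = atan2(y, x) mod 360° = atan2(-0.421, -0.014) = 268.0954°
|p|² = ρ² + z² = 0.42123² + 2.128² = 4.70582
κ = 2ρ / |p|² = 2×0.42123 / 4.70582 = 0.17903
θ = 2·atan2(ρ, z) = 2·atan2(0.42123, 2.128) = 0.39084 rad
ℓ = θ/κ = 0.39084/0.17903 = 2.18316

0.1790 268.10 2.1832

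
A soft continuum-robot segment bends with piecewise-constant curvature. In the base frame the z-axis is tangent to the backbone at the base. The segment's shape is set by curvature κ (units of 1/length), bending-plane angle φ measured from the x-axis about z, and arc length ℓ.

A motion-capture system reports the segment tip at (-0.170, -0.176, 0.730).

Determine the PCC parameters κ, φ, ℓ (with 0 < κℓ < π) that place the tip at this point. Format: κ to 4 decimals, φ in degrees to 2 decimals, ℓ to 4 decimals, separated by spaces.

0.8256 225.99 0.7835

ρ = √(x²+y²) = √(-0.170² + -0.176²) = 0.24470
φ = atan2(y, x) mod 360° = atan2(-0.176, -0.170) = 225.9935°
|p|² = ρ² + z² = 0.24470² + 0.730² = 0.59278
κ = 2ρ / |p|² = 2×0.24470 / 0.59278 = 0.82559
θ = 2·atan2(ρ, z) = 2·atan2(0.24470, 0.730) = 0.64686 rad
ℓ = θ/κ = 0.64686/0.82559 = 0.78351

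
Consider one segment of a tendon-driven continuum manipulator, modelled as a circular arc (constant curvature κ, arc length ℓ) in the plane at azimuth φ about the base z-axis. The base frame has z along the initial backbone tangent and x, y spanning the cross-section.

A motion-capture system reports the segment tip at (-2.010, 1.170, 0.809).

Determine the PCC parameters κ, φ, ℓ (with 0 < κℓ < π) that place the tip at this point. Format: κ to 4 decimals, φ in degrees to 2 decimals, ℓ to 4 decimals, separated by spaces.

0.7671 149.80 3.2225

ρ = √(x²+y²) = √(-2.010² + 1.170²) = 2.32573
φ = atan2(y, x) mod 360° = atan2(1.170, -2.010) = 149.7968°
|p|² = ρ² + z² = 2.32573² + 0.809² = 6.06348
κ = 2ρ / |p|² = 2×2.32573 / 6.06348 = 0.76713
θ = 2·atan2(ρ, z) = 2·atan2(2.32573, 0.809) = 2.47208 rad
ℓ = θ/κ = 2.47208/0.76713 = 3.22252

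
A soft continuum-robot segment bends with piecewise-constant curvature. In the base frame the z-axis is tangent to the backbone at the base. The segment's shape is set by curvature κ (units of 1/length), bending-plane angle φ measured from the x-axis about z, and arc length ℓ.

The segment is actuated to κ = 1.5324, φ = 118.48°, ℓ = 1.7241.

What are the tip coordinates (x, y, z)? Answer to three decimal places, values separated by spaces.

θ = κ·ℓ = 1.5324 × 1.7241 = 2.64201 rad
ρ = (1 − cos θ)/κ = (1 − -0.87778)/1.5324 = 1.22539
z = sin θ / κ = 0.47906/1.5324 = 0.31262
x = ρ cos φ = 1.22539 × cos(118.48°) = -0.58433
y = ρ sin φ = 1.22539 × sin(118.48°) = 1.07710

-0.584 1.077 0.313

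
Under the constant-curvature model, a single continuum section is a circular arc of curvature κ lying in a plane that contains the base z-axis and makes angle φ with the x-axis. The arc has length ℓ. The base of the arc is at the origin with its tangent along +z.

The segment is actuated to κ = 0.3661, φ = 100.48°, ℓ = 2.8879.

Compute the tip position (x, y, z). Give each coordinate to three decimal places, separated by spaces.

-0.253 1.366 2.379

θ = κ·ℓ = 0.3661 × 2.8879 = 1.05726 rad
ρ = (1 − cos θ)/κ = (1 − 0.49126)/0.3661 = 1.38962
z = sin θ / κ = 0.87101/0.3661 = 2.37917
x = ρ cos φ = 1.38962 × cos(100.48°) = -0.25276
y = ρ sin φ = 1.38962 × sin(100.48°) = 1.36644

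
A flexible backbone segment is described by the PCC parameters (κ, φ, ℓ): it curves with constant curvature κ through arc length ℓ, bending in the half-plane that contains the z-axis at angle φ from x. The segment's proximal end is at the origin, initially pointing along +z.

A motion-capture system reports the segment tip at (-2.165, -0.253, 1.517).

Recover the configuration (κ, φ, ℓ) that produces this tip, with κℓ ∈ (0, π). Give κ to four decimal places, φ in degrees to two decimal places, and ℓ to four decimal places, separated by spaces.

ρ = √(x²+y²) = √(-2.165² + -0.253²) = 2.17973
φ = atan2(y, x) mod 360° = atan2(-0.253, -2.165) = 186.6653°
|p|² = ρ² + z² = 2.17973² + 1.517² = 7.05252
κ = 2ρ / |p|² = 2×2.17973 / 7.05252 = 0.61814
θ = 2·atan2(ρ, z) = 2·atan2(2.17973, 1.517) = 1.92558 rad
ℓ = θ/κ = 1.92558/0.61814 = 3.11510

0.6181 186.67 3.1151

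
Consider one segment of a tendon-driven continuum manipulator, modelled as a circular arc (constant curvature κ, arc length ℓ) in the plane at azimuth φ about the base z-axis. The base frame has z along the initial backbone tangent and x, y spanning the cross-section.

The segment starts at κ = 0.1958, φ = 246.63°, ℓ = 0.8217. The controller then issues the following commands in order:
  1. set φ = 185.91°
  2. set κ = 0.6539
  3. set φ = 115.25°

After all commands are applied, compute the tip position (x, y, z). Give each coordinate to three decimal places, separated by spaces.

initial: κ=0.1958, φ=246.63°, ℓ=0.8217
cmd 1: set φ=185.91° → (κ,φ,ℓ)=(0.1958,185.91°,0.8217) → tip=(-0.0656,-0.0068,0.8182)
cmd 2: set κ=0.6539 → (κ,φ,ℓ)=(0.6539,185.91°,0.8217) → tip=(-0.2143,-0.0222,0.7827)
cmd 3: set φ=115.25° → (κ,φ,ℓ)=(0.6539,115.25°,0.8217) → tip=(-0.0919,0.1949,0.7827)

-0.092 0.195 0.783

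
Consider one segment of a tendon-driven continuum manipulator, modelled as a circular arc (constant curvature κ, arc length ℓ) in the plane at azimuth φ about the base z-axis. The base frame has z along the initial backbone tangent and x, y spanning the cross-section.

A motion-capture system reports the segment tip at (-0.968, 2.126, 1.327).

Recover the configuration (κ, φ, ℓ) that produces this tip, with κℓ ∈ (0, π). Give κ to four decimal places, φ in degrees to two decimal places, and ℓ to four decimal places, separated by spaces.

ρ = √(x²+y²) = √(-0.968² + 2.126²) = 2.33600
φ = atan2(y, x) mod 360° = atan2(2.126, -0.968) = 114.4805°
|p|² = ρ² + z² = 2.33600² + 1.327² = 7.21783
κ = 2ρ / |p|² = 2×2.33600 / 7.21783 = 0.64729
θ = 2·atan2(ρ, z) = 2·atan2(2.33600, 1.327) = 2.10838 rad
ℓ = θ/κ = 2.10838/0.64729 = 3.25726

0.6473 114.48 3.2573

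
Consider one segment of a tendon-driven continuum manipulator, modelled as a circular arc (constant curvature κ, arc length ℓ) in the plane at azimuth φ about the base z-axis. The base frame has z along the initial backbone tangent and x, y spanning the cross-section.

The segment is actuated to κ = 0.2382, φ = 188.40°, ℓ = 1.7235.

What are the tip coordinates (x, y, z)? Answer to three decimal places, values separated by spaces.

-0.345 -0.051 1.675

θ = κ·ℓ = 0.2382 × 1.7235 = 0.41054 rad
ρ = (1 − cos θ)/κ = (1 − 0.91691)/0.2382 = 0.34884
z = sin θ / κ = 0.39910/0.2382 = 1.67549
x = ρ cos φ = 0.34884 × cos(188.40°) = -0.34510
y = ρ sin φ = 0.34884 × sin(188.40°) = -0.05096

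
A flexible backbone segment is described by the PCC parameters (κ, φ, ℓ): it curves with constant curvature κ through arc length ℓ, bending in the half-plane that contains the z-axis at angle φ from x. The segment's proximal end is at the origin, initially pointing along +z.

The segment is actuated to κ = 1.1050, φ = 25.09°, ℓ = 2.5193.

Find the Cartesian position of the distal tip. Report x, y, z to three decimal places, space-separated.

θ = κ·ℓ = 1.1050 × 2.5193 = 2.78383 rad
ρ = (1 − cos θ)/κ = (1 − -0.93668)/1.1050 = 1.75265
z = sin θ / κ = 0.35018/1.1050 = 0.31691
x = ρ cos φ = 1.75265 × cos(25.09°) = 1.58728
y = ρ sin φ = 1.75265 × sin(25.09°) = 0.74320

1.587 0.743 0.317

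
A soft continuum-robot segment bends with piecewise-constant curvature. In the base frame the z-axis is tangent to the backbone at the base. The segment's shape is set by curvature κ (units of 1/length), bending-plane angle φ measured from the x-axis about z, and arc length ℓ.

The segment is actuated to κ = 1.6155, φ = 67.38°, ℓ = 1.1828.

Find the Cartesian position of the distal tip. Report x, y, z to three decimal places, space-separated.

θ = κ·ℓ = 1.6155 × 1.1828 = 1.91081 rad
ρ = (1 − cos θ)/κ = (1 − -0.33350)/1.6155 = 0.82544
z = sin θ / κ = 0.94275/1.6155 = 0.58356
x = ρ cos φ = 0.82544 × cos(67.38°) = 0.31748
y = ρ sin φ = 0.82544 × sin(67.38°) = 0.76195

0.317 0.762 0.584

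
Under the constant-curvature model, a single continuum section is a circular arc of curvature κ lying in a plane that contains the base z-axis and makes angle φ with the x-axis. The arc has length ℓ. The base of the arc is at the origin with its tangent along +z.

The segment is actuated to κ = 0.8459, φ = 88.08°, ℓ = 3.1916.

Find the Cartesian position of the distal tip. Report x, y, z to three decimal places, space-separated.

0.075 2.250 0.505

θ = κ·ℓ = 0.8459 × 3.1916 = 2.69977 rad
ρ = (1 − cos θ)/κ = (1 − -0.90398)/0.8459 = 2.25083
z = sin θ / κ = 0.42758/0.8459 = 0.50548
x = ρ cos φ = 2.25083 × cos(88.08°) = 0.07541
y = ρ sin φ = 2.25083 × sin(88.08°) = 2.24956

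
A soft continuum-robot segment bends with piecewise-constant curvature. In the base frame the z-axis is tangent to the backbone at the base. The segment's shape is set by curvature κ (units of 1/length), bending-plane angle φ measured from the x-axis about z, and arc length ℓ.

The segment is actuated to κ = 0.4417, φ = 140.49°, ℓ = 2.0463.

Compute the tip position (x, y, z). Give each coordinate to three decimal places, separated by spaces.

-0.666 0.549 1.779

θ = κ·ℓ = 0.4417 × 2.0463 = 0.90385 rad
ρ = (1 − cos θ)/κ = (1 − 0.61859)/0.4417 = 0.86351
z = sin θ / κ = 0.78571/0.4417 = 1.77884
x = ρ cos φ = 0.86351 × cos(140.49°) = -0.66621
y = ρ sin φ = 0.86351 × sin(140.49°) = 0.54937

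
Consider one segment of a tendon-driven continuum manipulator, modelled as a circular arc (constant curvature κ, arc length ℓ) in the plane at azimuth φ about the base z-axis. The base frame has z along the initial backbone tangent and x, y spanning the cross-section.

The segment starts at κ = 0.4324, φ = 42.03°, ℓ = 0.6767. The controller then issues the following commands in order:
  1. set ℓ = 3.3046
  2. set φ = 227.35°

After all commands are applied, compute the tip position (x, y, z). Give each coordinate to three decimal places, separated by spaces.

initial: κ=0.4324, φ=42.03°, ℓ=0.6767
cmd 1: set ℓ=3.3046 → (κ,φ,ℓ)=(0.4324,42.03°,3.3046) → tip=(1.4749,1.3294,2.2894)
cmd 2: set φ=227.35° → (κ,φ,ℓ)=(0.4324,227.35°,3.3046) → tip=(-1.3453,-1.4604,2.2894)

-1.345 -1.460 2.289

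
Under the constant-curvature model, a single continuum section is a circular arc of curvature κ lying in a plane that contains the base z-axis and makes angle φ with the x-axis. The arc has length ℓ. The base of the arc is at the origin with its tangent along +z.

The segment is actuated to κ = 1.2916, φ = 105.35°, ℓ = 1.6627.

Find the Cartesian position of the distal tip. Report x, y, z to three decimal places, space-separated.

θ = κ·ℓ = 1.2916 × 1.6627 = 2.14754 rad
ρ = (1 − cos θ)/κ = (1 − -0.54530)/1.2916 = 1.19642
z = sin θ / κ = 0.83824/1.2916 = 0.64899
x = ρ cos φ = 1.19642 × cos(105.35°) = -0.31671
y = ρ sin φ = 1.19642 × sin(105.35°) = 1.15374

-0.317 1.154 0.649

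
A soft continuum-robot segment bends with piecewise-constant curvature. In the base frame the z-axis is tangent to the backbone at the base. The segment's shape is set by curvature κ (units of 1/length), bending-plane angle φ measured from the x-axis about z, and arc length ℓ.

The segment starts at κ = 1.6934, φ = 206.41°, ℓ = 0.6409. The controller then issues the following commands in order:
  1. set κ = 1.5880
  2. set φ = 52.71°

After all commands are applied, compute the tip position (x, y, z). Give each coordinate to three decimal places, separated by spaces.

initial: κ=1.6934, φ=206.41°, ℓ=0.6409
cmd 1: set κ=1.5880 → (κ,φ,ℓ)=(1.5880,206.41°,0.6409) → tip=(-0.2677,-0.1330,0.5358)
cmd 2: set φ=52.71° → (κ,φ,ℓ)=(1.5880,52.71°,0.6409) → tip=(0.1811,0.2378,0.5358)

0.181 0.238 0.536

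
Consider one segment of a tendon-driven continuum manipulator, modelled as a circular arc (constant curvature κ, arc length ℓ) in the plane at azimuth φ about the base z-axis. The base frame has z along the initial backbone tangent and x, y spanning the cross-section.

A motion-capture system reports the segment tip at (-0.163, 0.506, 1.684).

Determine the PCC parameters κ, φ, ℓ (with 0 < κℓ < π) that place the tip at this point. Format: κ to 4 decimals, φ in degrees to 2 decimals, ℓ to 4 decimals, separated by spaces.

0.3409 107.86 1.7937

ρ = √(x²+y²) = √(-0.163² + 0.506²) = 0.53161
φ = atan2(y, x) mod 360° = atan2(0.506, -0.163) = 107.8555°
|p|² = ρ² + z² = 0.53161² + 1.684² = 3.11846
κ = 2ρ / |p|² = 2×0.53161 / 3.11846 = 0.34094
θ = 2·atan2(ρ, z) = 2·atan2(0.53161, 1.684) = 0.61156 rad
ℓ = θ/κ = 0.61156/0.34094 = 1.79374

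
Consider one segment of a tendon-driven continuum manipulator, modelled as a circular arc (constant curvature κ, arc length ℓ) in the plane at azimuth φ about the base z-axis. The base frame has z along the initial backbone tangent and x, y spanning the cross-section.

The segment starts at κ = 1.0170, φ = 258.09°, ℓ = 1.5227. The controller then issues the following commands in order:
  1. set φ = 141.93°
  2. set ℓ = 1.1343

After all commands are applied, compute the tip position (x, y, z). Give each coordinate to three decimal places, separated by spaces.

initial: κ=1.0170, φ=258.09°, ℓ=1.5227
cmd 1: set φ=141.93° → (κ,φ,ℓ)=(1.0170,141.93°,1.5227) → tip=(-0.7569,0.5929,0.9830)
cmd 2: set ℓ=1.1343 → (κ,φ,ℓ)=(1.0170,141.93°,1.1343) → tip=(-0.4604,0.3606,0.8989)

-0.460 0.361 0.899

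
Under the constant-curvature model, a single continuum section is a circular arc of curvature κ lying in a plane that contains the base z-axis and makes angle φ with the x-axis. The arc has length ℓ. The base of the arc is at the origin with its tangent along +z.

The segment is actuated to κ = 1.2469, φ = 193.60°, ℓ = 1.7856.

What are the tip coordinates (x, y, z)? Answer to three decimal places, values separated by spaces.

-1.255 -0.304 0.636

θ = κ·ℓ = 1.2469 × 1.7856 = 2.22646 rad
ρ = (1 − cos θ)/κ = (1 − -0.60969)/1.2469 = 1.29095
z = sin θ / κ = 0.79264/1.2469 = 0.63569
x = ρ cos φ = 1.29095 × cos(193.60°) = -1.25476
y = ρ sin φ = 1.29095 × sin(193.60°) = -0.30356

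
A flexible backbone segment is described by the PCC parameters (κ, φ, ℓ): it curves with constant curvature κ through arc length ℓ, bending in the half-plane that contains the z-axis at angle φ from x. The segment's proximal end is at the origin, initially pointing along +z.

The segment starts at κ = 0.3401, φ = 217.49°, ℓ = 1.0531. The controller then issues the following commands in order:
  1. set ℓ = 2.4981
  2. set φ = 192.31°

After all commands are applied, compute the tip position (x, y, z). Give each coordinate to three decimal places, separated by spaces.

-0.976 -0.213 2.208

initial: κ=0.3401, φ=217.49°, ℓ=1.0531
cmd 1: set ℓ=2.4981 → (κ,φ,ℓ)=(0.3401,217.49°,2.4981) → tip=(-0.7926,-0.6079,2.2082)
cmd 2: set φ=192.31° → (κ,φ,ℓ)=(0.3401,192.31°,2.4981) → tip=(-0.9759,-0.2130,2.2082)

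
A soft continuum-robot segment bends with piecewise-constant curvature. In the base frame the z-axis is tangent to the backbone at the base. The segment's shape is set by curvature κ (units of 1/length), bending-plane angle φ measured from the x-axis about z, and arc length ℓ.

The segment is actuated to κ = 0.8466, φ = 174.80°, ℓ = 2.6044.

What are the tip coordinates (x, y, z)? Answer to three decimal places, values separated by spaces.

-1.873 0.170 0.952

θ = κ·ℓ = 0.8466 × 2.6044 = 2.20489 rad
ρ = (1 − cos θ)/κ = (1 − -0.59244)/0.8466 = 1.88099
z = sin θ / κ = 0.80561/0.8466 = 0.95159
x = ρ cos φ = 1.88099 × cos(174.80°) = -1.87325
y = ρ sin φ = 1.88099 × sin(174.80°) = 0.17048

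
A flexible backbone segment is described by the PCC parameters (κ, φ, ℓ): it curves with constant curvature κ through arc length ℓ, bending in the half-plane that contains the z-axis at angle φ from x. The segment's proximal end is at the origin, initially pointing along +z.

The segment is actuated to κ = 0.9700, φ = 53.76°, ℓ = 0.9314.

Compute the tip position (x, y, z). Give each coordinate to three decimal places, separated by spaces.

0.232 0.317 0.810

θ = κ·ℓ = 0.9700 × 0.9314 = 0.90346 rad
ρ = (1 − cos θ)/κ = (1 − 0.61890)/0.9700 = 0.39289
z = sin θ / κ = 0.78547/0.9700 = 0.80976
x = ρ cos φ = 0.39289 × cos(53.76°) = 0.23226
y = ρ sin φ = 0.39289 × sin(53.76°) = 0.31688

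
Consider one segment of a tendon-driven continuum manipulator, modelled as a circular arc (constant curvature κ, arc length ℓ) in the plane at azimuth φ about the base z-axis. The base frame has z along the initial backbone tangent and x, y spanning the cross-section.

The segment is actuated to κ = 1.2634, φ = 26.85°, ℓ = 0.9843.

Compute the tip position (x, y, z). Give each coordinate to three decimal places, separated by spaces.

0.479 0.243 0.750

θ = κ·ℓ = 1.2634 × 0.9843 = 1.24356 rad
ρ = (1 − cos θ)/κ = (1 − 0.32142)/1.2634 = 0.53710
z = sin θ / κ = 0.94694/1.2634 = 0.74951
x = ρ cos φ = 0.53710 × cos(26.85°) = 0.47920
y = ρ sin φ = 0.53710 × sin(26.85°) = 0.24259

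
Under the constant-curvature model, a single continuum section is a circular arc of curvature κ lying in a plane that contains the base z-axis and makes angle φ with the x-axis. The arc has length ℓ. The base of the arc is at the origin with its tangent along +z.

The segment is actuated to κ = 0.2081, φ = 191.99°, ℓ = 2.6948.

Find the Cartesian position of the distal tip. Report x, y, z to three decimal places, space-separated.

-0.720 -0.153 2.556

θ = κ·ℓ = 0.2081 × 2.6948 = 0.56079 rad
ρ = (1 − cos θ)/κ = (1 − 0.84684)/0.2081 = 0.73601
z = sin θ / κ = 0.53185/0.2081 = 2.55576
x = ρ cos φ = 0.73601 × cos(191.99°) = -0.71995
y = ρ sin φ = 0.73601 × sin(191.99°) = -0.15290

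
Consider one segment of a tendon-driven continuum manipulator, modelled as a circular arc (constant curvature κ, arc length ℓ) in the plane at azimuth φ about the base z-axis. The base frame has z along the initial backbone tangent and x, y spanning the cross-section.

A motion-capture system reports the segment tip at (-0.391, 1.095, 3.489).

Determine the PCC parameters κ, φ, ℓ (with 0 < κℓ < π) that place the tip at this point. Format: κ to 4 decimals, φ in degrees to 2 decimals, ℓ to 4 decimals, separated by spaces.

0.1719 109.65 3.7418

ρ = √(x²+y²) = √(-0.391² + 1.095²) = 1.16271
φ = atan2(y, x) mod 360° = atan2(1.095, -0.391) = 109.6505°
|p|² = ρ² + z² = 1.16271² + 3.489² = 13.52503
κ = 2ρ / |p|² = 2×1.16271 / 13.52503 = 0.17194
θ = 2·atan2(ρ, z) = 2·atan2(1.16271, 3.489) = 0.64335 rad
ℓ = θ/κ = 0.64335/0.17194 = 3.74184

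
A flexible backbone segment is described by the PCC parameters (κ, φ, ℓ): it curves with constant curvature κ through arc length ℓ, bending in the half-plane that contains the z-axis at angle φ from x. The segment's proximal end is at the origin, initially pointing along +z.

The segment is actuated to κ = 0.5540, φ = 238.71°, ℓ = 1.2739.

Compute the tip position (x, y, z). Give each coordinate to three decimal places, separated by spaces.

θ = κ·ℓ = 0.5540 × 1.2739 = 0.70574 rad
ρ = (1 − cos θ)/κ = (1 − 0.76113)/0.5540 = 0.43117
z = sin θ / κ = 0.64860/0.5540 = 1.17075
x = ρ cos φ = 0.43117 × cos(238.71°) = -0.22394
y = ρ sin φ = 0.43117 × sin(238.71°) = -0.36846

-0.224 -0.368 1.171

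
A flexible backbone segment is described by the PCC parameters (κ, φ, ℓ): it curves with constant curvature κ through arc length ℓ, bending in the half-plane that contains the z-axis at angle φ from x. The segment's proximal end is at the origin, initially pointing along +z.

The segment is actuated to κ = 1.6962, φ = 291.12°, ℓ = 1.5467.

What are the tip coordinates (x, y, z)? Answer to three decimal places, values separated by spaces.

θ = κ·ℓ = 1.6962 × 1.5467 = 2.62351 rad
ρ = (1 − cos θ)/κ = (1 − -0.86877)/1.6962 = 1.10174
z = sin θ / κ = 0.49521/1.6962 = 0.29195
x = ρ cos φ = 1.10174 × cos(291.12°) = 0.39698
y = ρ sin φ = 1.10174 × sin(291.12°) = -1.02773

0.397 -1.028 0.292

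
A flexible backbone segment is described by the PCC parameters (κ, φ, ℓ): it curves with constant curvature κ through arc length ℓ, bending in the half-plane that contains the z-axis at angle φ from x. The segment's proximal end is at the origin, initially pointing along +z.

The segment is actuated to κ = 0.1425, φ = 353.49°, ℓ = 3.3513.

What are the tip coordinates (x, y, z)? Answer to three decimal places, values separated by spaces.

θ = κ·ℓ = 0.1425 × 3.3513 = 0.47756 rad
ρ = (1 − cos θ)/κ = (1 − 0.88812)/0.1425 = 0.78513
z = sin θ / κ = 0.45961/0.1425 = 3.22536
x = ρ cos φ = 0.78513 × cos(353.49°) = 0.78007
y = ρ sin φ = 0.78513 × sin(353.49°) = -0.08902

0.780 -0.089 3.225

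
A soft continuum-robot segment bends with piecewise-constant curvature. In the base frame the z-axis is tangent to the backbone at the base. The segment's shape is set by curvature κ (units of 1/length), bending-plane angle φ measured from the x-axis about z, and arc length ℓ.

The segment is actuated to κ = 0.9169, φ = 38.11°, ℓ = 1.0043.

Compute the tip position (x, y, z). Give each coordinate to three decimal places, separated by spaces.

0.339 0.266 0.868

θ = κ·ℓ = 0.9169 × 1.0043 = 0.92084 rad
ρ = (1 − cos θ)/κ = (1 − 0.60515)/0.9169 = 0.43064
z = sin θ / κ = 0.79611/0.9169 = 0.86826
x = ρ cos φ = 0.43064 × cos(38.11°) = 0.33884
y = ρ sin φ = 0.43064 × sin(38.11°) = 0.26578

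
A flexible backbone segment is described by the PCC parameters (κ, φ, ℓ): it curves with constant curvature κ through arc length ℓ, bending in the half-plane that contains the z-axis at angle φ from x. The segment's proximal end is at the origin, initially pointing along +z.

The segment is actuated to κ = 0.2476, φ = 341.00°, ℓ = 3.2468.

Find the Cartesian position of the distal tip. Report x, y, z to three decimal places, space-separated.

θ = κ·ℓ = 0.2476 × 3.2468 = 0.80391 rad
ρ = (1 − cos θ)/κ = (1 − 0.69390)/0.2476 = 1.23628
z = sin θ / κ = 0.72007/0.2476 = 2.90821
x = ρ cos φ = 1.23628 × cos(341.00°) = 1.16892
y = ρ sin φ = 1.23628 × sin(341.00°) = -0.40249

1.169 -0.402 2.908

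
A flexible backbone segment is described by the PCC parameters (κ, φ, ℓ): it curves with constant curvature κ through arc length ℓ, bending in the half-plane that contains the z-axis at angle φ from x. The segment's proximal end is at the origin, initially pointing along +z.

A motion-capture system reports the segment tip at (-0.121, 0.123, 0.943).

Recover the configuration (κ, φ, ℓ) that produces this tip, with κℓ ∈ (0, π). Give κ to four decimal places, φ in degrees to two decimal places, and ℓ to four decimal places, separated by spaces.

ρ = √(x²+y²) = √(-0.121² + 0.123²) = 0.17254
φ = atan2(y, x) mod 360° = atan2(0.123, -0.121) = 134.5304°
|p|² = ρ² + z² = 0.17254² + 0.943² = 0.91902
κ = 2ρ / |p|² = 2×0.17254 / 0.91902 = 0.37549
θ = 2·atan2(ρ, z) = 2·atan2(0.17254, 0.943) = 0.36193 rad
ℓ = θ/κ = 0.36193/0.37549 = 0.96391

0.3755 134.53 0.9639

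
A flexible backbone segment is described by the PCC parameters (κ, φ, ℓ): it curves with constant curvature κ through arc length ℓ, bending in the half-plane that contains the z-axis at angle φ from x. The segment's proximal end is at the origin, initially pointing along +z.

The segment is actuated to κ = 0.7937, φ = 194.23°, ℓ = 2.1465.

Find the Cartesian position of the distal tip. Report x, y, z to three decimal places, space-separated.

-1.383 -0.351 1.249

θ = κ·ℓ = 0.7937 × 2.1465 = 1.70368 rad
ρ = (1 − cos θ)/κ = (1 − -0.13249)/0.7937 = 1.42685
z = sin θ / κ = 0.99118/0.7937 = 1.24881
x = ρ cos φ = 1.42685 × cos(194.23°) = -1.38307
y = ρ sin φ = 1.42685 × sin(194.23°) = -0.35074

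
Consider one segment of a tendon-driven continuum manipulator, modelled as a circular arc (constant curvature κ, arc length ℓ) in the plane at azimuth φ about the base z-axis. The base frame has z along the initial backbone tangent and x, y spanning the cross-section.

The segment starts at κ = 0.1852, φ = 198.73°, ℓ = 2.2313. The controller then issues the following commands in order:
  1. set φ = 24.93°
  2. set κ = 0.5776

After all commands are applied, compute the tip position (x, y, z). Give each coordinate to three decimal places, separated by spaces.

1.133 0.527 1.663

initial: κ=0.1852, φ=198.73°, ℓ=2.2313
cmd 1: set φ=24.93° → (κ,φ,ℓ)=(0.1852,24.93°,2.2313) → tip=(0.4122,0.1916,2.1683)
cmd 2: set κ=0.5776 → (κ,φ,ℓ)=(0.5776,24.93°,2.2313) → tip=(1.1331,0.5267,1.6629)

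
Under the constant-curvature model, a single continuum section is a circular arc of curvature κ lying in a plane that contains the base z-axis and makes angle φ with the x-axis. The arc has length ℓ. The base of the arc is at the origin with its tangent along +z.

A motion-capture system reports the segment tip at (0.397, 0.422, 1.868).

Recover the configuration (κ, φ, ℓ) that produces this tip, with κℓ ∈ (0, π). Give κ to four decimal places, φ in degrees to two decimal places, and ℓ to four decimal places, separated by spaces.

0.3029 46.75 1.9856

ρ = √(x²+y²) = √(0.397² + 0.422²) = 0.57939
φ = atan2(y, x) mod 360° = atan2(0.422, 0.397) = 46.7484°
|p|² = ρ² + z² = 0.57939² + 1.868² = 3.82512
κ = 2ρ / |p|² = 2×0.57939 / 3.82512 = 0.30294
θ = 2·atan2(ρ, z) = 2·atan2(0.57939, 1.868) = 0.60151 rad
ℓ = θ/κ = 0.60151/0.30294 = 1.98559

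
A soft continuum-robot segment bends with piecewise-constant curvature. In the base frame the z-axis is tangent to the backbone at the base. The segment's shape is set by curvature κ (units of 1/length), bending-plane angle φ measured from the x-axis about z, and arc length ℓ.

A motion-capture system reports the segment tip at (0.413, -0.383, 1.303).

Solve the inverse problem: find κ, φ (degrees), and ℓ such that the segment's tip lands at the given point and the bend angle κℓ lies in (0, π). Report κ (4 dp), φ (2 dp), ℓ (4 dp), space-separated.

ρ = √(x²+y²) = √(0.413² + -0.383²) = 0.56326
φ = atan2(y, x) mod 360° = atan2(-0.383, 0.413) = 317.1584°
|p|² = ρ² + z² = 0.56326² + 1.303² = 2.01507
κ = 2ρ / |p|² = 2×0.56326 / 2.01507 = 0.55905
θ = 2·atan2(ρ, z) = 2·atan2(0.56326, 1.303) = 0.81604 rad
ℓ = θ/κ = 0.81604/0.55905 = 1.45970

0.5590 317.16 1.4597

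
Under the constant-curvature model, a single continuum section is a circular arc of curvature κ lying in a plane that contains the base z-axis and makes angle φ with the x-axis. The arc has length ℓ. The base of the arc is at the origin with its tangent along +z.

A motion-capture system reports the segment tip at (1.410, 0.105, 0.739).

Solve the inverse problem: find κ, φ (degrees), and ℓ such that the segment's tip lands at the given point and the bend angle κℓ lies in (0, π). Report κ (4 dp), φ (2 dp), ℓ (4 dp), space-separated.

1.1110 4.26 1.9607

ρ = √(x²+y²) = √(1.410² + 0.105²) = 1.41390
φ = atan2(y, x) mod 360° = atan2(0.105, 1.410) = 4.2588°
|p|² = ρ² + z² = 1.41390² + 0.739² = 2.54525
κ = 2ρ / |p|² = 2×1.41390 / 2.54525 = 1.11102
θ = 2·atan2(ρ, z) = 2·atan2(1.41390, 0.739) = 2.17836 rad
ℓ = θ/κ = 2.17836/1.11102 = 1.96069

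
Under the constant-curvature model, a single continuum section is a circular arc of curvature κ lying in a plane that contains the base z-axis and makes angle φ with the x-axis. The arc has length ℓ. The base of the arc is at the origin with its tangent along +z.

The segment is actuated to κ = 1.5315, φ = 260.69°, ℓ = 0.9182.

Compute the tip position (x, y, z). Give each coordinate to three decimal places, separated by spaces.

θ = κ·ℓ = 1.5315 × 0.9182 = 1.40622 rad
ρ = (1 − cos θ)/κ = (1 − 0.16383)/1.5315 = 0.54598
z = sin θ / κ = 0.98649/1.5315 = 0.64413
x = ρ cos φ = 0.54598 × cos(260.69°) = -0.08833
y = ρ sin φ = 0.54598 × sin(260.69°) = -0.53879

-0.088 -0.539 0.644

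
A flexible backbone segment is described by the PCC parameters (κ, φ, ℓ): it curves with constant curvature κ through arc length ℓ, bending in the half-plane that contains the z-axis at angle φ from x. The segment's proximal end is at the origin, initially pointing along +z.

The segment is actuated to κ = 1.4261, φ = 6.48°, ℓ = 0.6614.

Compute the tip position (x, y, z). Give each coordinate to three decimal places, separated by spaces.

0.288 0.033 0.568

θ = κ·ℓ = 1.4261 × 0.6614 = 0.94322 rad
ρ = (1 − cos θ)/κ = (1 − 0.58718)/1.4261 = 0.28947
z = sin θ / κ = 0.80945/1.4261 = 0.56760
x = ρ cos φ = 0.28947 × cos(6.48°) = 0.28762
y = ρ sin φ = 0.28947 × sin(6.48°) = 0.03267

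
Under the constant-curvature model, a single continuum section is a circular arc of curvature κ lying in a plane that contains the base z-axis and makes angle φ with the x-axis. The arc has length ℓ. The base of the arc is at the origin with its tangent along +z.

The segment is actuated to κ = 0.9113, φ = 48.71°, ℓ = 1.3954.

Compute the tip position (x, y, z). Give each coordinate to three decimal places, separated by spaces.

0.511 0.582 1.049

θ = κ·ℓ = 0.9113 × 1.3954 = 1.27163 rad
ρ = (1 − cos θ)/κ = (1 − 0.29473)/0.9113 = 0.77392
z = sin θ / κ = 0.95558/0.9113 = 1.04859
x = ρ cos φ = 0.77392 × cos(48.71°) = 0.51069
y = ρ sin φ = 0.77392 × sin(48.71°) = 0.58151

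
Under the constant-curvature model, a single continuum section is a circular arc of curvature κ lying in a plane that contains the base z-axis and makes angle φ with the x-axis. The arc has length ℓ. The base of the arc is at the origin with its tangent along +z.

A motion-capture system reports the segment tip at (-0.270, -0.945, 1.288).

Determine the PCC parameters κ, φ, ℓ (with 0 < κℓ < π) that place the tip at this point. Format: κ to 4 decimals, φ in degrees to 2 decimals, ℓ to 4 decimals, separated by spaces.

0.7488 254.05 1.7408

ρ = √(x²+y²) = √(-0.270² + -0.945²) = 0.98281
φ = atan2(y, x) mod 360° = atan2(-0.945, -0.270) = 254.0546°
|p|² = ρ² + z² = 0.98281² + 1.288² = 2.62487
κ = 2ρ / |p|² = 2×0.98281 / 2.62487 = 0.74885
θ = 2·atan2(ρ, z) = 2·atan2(0.98281, 1.288) = 1.30361 rad
ℓ = θ/κ = 1.30361/0.74885 = 1.74082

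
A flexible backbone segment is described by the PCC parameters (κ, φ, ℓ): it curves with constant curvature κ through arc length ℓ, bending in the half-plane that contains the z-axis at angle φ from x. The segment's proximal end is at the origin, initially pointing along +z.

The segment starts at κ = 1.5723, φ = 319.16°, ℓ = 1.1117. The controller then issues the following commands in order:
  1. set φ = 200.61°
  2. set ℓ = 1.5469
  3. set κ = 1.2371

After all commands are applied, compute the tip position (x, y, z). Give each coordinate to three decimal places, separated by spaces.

-1.011 -0.380 0.761

initial: κ=1.5723, φ=319.16°, ℓ=1.1117
cmd 1: set φ=200.61° → (κ,φ,ℓ)=(1.5723,200.61°,1.1117) → tip=(-0.7002,-0.2633,0.6261)
cmd 2: set ℓ=1.5469 → (κ,φ,ℓ)=(1.5723,200.61°,1.5469) → tip=(-1.0470,-0.3937,0.4143)
cmd 3: set κ=1.2371 → (κ,φ,ℓ)=(1.2371,200.61°,1.5469) → tip=(-1.0110,-0.3802,0.7613)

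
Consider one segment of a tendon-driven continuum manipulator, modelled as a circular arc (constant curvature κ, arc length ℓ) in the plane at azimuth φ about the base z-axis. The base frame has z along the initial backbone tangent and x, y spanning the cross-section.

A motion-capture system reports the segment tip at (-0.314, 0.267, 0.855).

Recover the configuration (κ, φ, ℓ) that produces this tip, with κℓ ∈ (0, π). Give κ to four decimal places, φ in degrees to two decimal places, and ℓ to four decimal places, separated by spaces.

ρ = √(x²+y²) = √(-0.314² + 0.267²) = 0.41217
φ = atan2(y, x) mod 360° = atan2(0.267, -0.314) = 139.6249°
|p|² = ρ² + z² = 0.41217² + 0.855² = 0.90091
κ = 2ρ / |p|² = 2×0.41217 / 0.90091 = 0.91501
θ = 2·atan2(ρ, z) = 2·atan2(0.41217, 0.855) = 0.89840 rad
ℓ = θ/κ = 0.89840/0.91501 = 0.98185

0.9150 139.62 0.9819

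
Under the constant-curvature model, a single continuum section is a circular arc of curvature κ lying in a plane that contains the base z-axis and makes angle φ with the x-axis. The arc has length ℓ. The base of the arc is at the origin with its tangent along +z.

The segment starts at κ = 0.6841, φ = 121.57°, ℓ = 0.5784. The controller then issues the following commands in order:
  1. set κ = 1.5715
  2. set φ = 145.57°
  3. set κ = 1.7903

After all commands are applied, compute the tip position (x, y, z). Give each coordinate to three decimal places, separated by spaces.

-0.226 0.155 0.480

initial: κ=0.6841, φ=121.57°, ℓ=0.5784
cmd 1: set κ=1.5715 → (κ,φ,ℓ)=(1.5715,121.57°,0.5784) → tip=(-0.1284,0.2090,0.5020)
cmd 2: set φ=145.57° → (κ,φ,ℓ)=(1.5715,145.57°,0.5784) → tip=(-0.2023,0.1387,0.5020)
cmd 3: set κ=1.7903 → (κ,φ,ℓ)=(1.7903,145.57°,0.5784) → tip=(-0.2257,0.1547,0.4804)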